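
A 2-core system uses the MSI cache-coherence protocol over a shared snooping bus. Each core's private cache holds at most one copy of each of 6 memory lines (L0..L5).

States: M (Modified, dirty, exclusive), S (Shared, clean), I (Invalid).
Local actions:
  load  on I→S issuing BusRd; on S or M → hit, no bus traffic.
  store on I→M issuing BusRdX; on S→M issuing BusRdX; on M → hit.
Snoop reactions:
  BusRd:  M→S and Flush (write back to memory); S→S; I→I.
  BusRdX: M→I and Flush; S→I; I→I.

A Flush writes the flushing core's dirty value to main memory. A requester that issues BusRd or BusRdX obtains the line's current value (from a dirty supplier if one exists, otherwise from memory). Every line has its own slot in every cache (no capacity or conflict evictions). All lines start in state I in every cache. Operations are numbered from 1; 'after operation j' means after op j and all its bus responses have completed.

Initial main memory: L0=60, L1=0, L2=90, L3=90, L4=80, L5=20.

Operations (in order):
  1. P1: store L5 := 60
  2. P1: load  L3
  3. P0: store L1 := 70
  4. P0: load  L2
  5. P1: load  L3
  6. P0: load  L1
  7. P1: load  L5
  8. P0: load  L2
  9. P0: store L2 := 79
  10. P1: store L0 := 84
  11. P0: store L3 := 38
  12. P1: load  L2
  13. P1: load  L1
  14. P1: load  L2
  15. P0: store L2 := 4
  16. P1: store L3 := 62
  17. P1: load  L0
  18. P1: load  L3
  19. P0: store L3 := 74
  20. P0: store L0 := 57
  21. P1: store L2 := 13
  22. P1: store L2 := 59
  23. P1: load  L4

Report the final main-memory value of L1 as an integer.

memory[L1] = 70

[1] P1: store L5 := 60 | P0:I, P1:M(60) | bus: BusRdX
[2] P1: load  L3 | P0:I, P1:S(90) | bus: BusRd
[3] P0: store L1 := 70 | P0:M(70), P1:I | bus: BusRdX
[4] P0: load  L2 | P0:S(90), P1:I | bus: BusRd
[5] P1: load  L3 | P0:I, P1:S(90) | bus: none
[6] P0: load  L1 | P0:M(70), P1:I | bus: none
[7] P1: load  L5 | P0:I, P1:M(60) | bus: none
[8] P0: load  L2 | P0:S(90), P1:I | bus: none
[9] P0: store L2 := 79 | P0:M(79), P1:I | bus: BusRdX
[10] P1: store L0 := 84 | P0:I, P1:M(84) | bus: BusRdX
[11] P0: store L3 := 38 | P0:M(38), P1:I | bus: BusRdX
[12] P1: load  L2 | P0:S(79), P1:S(79) | bus: BusRd,Flush
[13] P1: load  L1 | P0:S(70), P1:S(70) | bus: BusRd,Flush
[14] P1: load  L2 | P0:S(79), P1:S(79) | bus: none
[15] P0: store L2 := 4 | P0:M(4), P1:I | bus: BusRdX
[16] P1: store L3 := 62 | P0:I, P1:M(62) | bus: BusRdX,Flush
[17] P1: load  L0 | P0:I, P1:M(84) | bus: none
[18] P1: load  L3 | P0:I, P1:M(62) | bus: none
[19] P0: store L3 := 74 | P0:M(74), P1:I | bus: BusRdX,Flush
[20] P0: store L0 := 57 | P0:M(57), P1:I | bus: BusRdX,Flush
[21] P1: store L2 := 13 | P0:I, P1:M(13) | bus: BusRdX,Flush
[22] P1: store L2 := 59 | P0:I, P1:M(59) | bus: none
[23] P1: load  L4 | P0:I, P1:S(80) | bus: BusRd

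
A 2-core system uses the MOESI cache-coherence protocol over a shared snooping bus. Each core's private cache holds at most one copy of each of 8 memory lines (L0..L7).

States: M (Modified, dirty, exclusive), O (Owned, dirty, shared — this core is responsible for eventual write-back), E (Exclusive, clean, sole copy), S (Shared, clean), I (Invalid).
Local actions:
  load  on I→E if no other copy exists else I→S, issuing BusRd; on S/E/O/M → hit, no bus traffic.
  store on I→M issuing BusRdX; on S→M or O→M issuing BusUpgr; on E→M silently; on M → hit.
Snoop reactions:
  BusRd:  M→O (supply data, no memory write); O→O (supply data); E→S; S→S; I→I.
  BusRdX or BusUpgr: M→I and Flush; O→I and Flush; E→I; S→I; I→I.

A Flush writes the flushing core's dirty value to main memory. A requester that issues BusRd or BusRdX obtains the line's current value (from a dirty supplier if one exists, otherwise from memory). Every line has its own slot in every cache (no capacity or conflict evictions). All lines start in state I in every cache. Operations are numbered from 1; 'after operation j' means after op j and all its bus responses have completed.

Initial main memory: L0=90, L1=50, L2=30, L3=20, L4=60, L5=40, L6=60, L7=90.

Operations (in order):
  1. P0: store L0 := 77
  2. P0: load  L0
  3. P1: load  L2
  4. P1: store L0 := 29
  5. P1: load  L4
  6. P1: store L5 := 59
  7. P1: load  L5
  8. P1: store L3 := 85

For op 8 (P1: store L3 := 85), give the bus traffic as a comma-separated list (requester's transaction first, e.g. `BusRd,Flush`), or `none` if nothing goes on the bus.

[1] P0: store L0 := 77 | P0:M(77), P1:I | bus: BusRdX
[2] P0: load  L0 | P0:M(77), P1:I | bus: none
[3] P1: load  L2 | P0:I, P1:E(30) | bus: BusRd
[4] P1: store L0 := 29 | P0:I, P1:M(29) | bus: BusRdX,Flush
[5] P1: load  L4 | P0:I, P1:E(60) | bus: BusRd
[6] P1: store L5 := 59 | P0:I, P1:M(59) | bus: BusRdX
[7] P1: load  L5 | P0:I, P1:M(59) | bus: none
[8] P1: store L3 := 85 | P0:I, P1:M(85) | bus: BusRdX

bus = BusRdX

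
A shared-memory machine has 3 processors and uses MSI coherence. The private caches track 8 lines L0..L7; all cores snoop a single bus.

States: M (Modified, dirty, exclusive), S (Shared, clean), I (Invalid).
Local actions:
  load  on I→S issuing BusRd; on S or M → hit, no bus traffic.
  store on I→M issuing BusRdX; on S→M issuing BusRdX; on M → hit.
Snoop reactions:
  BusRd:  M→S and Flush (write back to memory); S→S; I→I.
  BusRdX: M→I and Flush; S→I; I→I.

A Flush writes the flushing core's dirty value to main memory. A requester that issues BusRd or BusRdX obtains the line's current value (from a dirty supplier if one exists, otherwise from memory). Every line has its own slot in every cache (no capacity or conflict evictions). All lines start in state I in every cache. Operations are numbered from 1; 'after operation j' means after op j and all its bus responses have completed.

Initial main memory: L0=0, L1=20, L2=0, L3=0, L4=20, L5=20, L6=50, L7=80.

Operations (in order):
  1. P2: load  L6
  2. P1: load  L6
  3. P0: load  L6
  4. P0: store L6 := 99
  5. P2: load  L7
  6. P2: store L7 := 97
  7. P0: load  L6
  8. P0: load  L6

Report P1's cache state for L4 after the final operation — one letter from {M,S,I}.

state = I

step 1: P2: load  L6  ⟶  IIS  (L6)  txn=BusRd  M[L6]=50
step 2: P1: load  L6  ⟶  ISS  (L6)  txn=BusRd  M[L6]=50
step 3: P0: load  L6  ⟶  SSS  (L6)  txn=BusRd  M[L6]=50
step 4: P0: store L6 := 99  ⟶  MII  (L6)  txn=BusRdX  M[L6]=50
step 5: P2: load  L7  ⟶  IIS  (L7)  txn=BusRd  M[L7]=80
step 6: P2: store L7 := 97  ⟶  IIM  (L7)  txn=BusRdX  M[L7]=80
step 7: P0: load  L6  ⟶  MII  (L6)  txn=∅  M[L6]=50
step 8: P0: load  L6  ⟶  MII  (L6)  txn=∅  M[L6]=50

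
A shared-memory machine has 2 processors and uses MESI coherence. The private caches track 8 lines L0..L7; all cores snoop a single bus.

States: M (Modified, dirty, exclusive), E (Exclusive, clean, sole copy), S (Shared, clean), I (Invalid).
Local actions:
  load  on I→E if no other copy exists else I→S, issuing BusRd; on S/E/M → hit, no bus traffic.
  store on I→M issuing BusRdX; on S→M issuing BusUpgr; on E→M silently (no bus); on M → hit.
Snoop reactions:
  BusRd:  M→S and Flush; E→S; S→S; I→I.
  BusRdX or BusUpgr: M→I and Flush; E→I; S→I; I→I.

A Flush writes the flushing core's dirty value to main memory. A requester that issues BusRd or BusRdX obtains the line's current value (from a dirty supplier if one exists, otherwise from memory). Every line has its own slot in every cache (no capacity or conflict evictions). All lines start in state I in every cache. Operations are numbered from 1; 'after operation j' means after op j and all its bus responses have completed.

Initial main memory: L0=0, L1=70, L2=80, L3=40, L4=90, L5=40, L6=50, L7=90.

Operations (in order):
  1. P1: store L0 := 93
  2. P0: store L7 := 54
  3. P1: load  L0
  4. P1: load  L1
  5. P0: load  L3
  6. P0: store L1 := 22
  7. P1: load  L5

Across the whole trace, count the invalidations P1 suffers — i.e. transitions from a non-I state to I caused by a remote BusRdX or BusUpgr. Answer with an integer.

invalidations = 1

[1] P1: store L0 := 93 | P0:I, P1:M(93) | bus: BusRdX
[2] P0: store L7 := 54 | P0:M(54), P1:I | bus: BusRdX
[3] P1: load  L0 | P0:I, P1:M(93) | bus: none
[4] P1: load  L1 | P0:I, P1:E(70) | bus: BusRd
[5] P0: load  L3 | P0:E(40), P1:I | bus: BusRd
[6] P0: store L1 := 22 | P0:M(22), P1:I | bus: BusRdX
[7] P1: load  L5 | P0:I, P1:E(40) | bus: BusRd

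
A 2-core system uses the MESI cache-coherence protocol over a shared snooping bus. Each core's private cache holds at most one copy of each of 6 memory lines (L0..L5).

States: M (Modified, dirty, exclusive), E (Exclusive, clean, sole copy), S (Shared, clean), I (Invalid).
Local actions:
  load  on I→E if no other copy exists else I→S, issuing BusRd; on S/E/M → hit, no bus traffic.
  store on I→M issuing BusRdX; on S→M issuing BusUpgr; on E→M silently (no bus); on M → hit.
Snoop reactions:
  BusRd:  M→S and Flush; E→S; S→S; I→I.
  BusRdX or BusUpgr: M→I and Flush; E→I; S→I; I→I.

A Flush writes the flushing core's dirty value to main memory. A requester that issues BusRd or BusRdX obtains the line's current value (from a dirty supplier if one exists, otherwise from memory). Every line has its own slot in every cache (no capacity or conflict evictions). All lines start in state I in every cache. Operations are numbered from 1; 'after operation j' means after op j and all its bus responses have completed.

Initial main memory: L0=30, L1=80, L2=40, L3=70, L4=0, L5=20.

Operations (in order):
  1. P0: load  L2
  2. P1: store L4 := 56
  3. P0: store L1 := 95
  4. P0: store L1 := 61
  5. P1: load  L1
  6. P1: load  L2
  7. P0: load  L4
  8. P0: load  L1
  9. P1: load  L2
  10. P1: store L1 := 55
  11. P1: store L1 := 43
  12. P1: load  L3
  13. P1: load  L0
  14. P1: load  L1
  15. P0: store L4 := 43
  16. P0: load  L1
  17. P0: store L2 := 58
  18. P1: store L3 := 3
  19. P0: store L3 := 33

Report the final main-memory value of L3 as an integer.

memory[L3] = 3

  op1 P0: load  L2 → E/I on L2; bus BusRd; mem=40
  op2 P1: store L4 := 56 → I/M on L4; bus BusRdX; mem=0
  op3 P0: store L1 := 95 → M/I on L1; bus BusRdX; mem=80
  op4 P0: store L1 := 61 → M/I on L1; bus (none); mem=80
  op5 P1: load  L1 → S/S on L1; bus BusRd Flush; mem=61
  op6 P1: load  L2 → S/S on L2; bus BusRd; mem=40
  op7 P0: load  L4 → S/S on L4; bus BusRd Flush; mem=56
  op8 P0: load  L1 → S/S on L1; bus (none); mem=61
  op9 P1: load  L2 → S/S on L2; bus (none); mem=40
  op10 P1: store L1 := 55 → I/M on L1; bus BusUpgr; mem=61
  op11 P1: store L1 := 43 → I/M on L1; bus (none); mem=61
  op12 P1: load  L3 → I/E on L3; bus BusRd; mem=70
  op13 P1: load  L0 → I/E on L0; bus BusRd; mem=30
  op14 P1: load  L1 → I/M on L1; bus (none); mem=61
  op15 P0: store L4 := 43 → M/I on L4; bus BusUpgr; mem=56
  op16 P0: load  L1 → S/S on L1; bus BusRd Flush; mem=43
  op17 P0: store L2 := 58 → M/I on L2; bus BusUpgr; mem=40
  op18 P1: store L3 := 3 → I/M on L3; bus (none); mem=70
  op19 P0: store L3 := 33 → M/I on L3; bus BusRdX Flush; mem=3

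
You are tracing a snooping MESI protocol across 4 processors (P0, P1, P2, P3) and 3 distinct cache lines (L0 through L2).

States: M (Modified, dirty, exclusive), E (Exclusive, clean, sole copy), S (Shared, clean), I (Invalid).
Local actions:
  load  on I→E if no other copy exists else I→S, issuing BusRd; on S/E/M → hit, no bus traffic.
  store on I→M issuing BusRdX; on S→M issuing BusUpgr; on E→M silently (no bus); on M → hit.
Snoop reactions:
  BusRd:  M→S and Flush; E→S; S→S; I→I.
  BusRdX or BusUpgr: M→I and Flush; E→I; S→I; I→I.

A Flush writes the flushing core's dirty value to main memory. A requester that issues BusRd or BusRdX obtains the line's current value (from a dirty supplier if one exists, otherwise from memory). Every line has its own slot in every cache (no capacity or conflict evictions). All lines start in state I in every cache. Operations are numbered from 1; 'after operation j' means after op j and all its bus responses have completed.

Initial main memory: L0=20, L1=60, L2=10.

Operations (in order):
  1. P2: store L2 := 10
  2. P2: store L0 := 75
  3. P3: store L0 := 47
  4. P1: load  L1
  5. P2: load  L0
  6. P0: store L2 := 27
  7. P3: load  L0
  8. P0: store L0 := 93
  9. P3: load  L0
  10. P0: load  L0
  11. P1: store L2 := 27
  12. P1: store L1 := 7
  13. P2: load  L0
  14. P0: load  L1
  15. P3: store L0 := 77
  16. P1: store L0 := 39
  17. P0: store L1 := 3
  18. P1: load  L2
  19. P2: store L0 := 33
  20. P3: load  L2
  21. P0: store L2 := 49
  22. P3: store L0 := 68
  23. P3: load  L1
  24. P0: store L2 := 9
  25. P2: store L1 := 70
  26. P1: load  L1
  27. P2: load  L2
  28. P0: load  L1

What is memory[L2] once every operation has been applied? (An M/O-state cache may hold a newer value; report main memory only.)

memory[L2] = 9

step 1: P2: store L2 := 10  ⟶  IIMI  (L2)  txn=BusRdX  M[L2]=10
step 2: P2: store L0 := 75  ⟶  IIMI  (L0)  txn=BusRdX  M[L0]=20
step 3: P3: store L0 := 47  ⟶  IIIM  (L0)  txn=BusRdX+Flush  M[L0]=75
step 4: P1: load  L1  ⟶  IEII  (L1)  txn=BusRd  M[L1]=60
step 5: P2: load  L0  ⟶  IISS  (L0)  txn=BusRd+Flush  M[L0]=47
step 6: P0: store L2 := 27  ⟶  MIII  (L2)  txn=BusRdX+Flush  M[L2]=10
step 7: P3: load  L0  ⟶  IISS  (L0)  txn=∅  M[L0]=47
step 8: P0: store L0 := 93  ⟶  MIII  (L0)  txn=BusRdX  M[L0]=47
step 9: P3: load  L0  ⟶  SIIS  (L0)  txn=BusRd+Flush  M[L0]=93
step 10: P0: load  L0  ⟶  SIIS  (L0)  txn=∅  M[L0]=93
step 11: P1: store L2 := 27  ⟶  IMII  (L2)  txn=BusRdX+Flush  M[L2]=27
step 12: P1: store L1 := 7  ⟶  IMII  (L1)  txn=∅  M[L1]=60
step 13: P2: load  L0  ⟶  SISS  (L0)  txn=BusRd  M[L0]=93
step 14: P0: load  L1  ⟶  SSII  (L1)  txn=BusRd+Flush  M[L1]=7
step 15: P3: store L0 := 77  ⟶  IIIM  (L0)  txn=BusUpgr  M[L0]=93
step 16: P1: store L0 := 39  ⟶  IMII  (L0)  txn=BusRdX+Flush  M[L0]=77
step 17: P0: store L1 := 3  ⟶  MIII  (L1)  txn=BusUpgr  M[L1]=7
step 18: P1: load  L2  ⟶  IMII  (L2)  txn=∅  M[L2]=27
step 19: P2: store L0 := 33  ⟶  IIMI  (L0)  txn=BusRdX+Flush  M[L0]=39
step 20: P3: load  L2  ⟶  ISIS  (L2)  txn=BusRd+Flush  M[L2]=27
step 21: P0: store L2 := 49  ⟶  MIII  (L2)  txn=BusRdX  M[L2]=27
step 22: P3: store L0 := 68  ⟶  IIIM  (L0)  txn=BusRdX+Flush  M[L0]=33
step 23: P3: load  L1  ⟶  SIIS  (L1)  txn=BusRd+Flush  M[L1]=3
step 24: P0: store L2 := 9  ⟶  MIII  (L2)  txn=∅  M[L2]=27
step 25: P2: store L1 := 70  ⟶  IIMI  (L1)  txn=BusRdX  M[L1]=3
step 26: P1: load  L1  ⟶  ISSI  (L1)  txn=BusRd+Flush  M[L1]=70
step 27: P2: load  L2  ⟶  SISI  (L2)  txn=BusRd+Flush  M[L2]=9
step 28: P0: load  L1  ⟶  SSSI  (L1)  txn=BusRd  M[L1]=70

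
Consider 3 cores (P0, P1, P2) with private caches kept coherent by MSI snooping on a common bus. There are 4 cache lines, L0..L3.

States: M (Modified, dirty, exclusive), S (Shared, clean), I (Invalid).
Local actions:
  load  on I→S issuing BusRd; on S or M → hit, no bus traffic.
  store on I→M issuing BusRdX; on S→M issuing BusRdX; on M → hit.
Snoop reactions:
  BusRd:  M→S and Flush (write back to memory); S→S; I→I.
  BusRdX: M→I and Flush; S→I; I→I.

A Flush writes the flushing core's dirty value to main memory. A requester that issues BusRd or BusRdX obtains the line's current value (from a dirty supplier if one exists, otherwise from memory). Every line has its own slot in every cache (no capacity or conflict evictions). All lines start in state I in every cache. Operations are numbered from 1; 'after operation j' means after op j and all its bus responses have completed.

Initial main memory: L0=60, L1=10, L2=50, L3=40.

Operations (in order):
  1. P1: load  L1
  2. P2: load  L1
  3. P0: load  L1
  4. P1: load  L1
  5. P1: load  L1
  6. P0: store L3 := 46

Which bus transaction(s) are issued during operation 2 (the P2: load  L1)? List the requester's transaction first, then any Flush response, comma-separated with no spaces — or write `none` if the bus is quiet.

bus = BusRd

[1] P1: load  L1 | P0:I, P1:S(10), P2:I | bus: BusRd
[2] P2: load  L1 | P0:I, P1:S(10), P2:S(10) | bus: BusRd
[3] P0: load  L1 | P0:S(10), P1:S(10), P2:S(10) | bus: BusRd
[4] P1: load  L1 | P0:S(10), P1:S(10), P2:S(10) | bus: none
[5] P1: load  L1 | P0:S(10), P1:S(10), P2:S(10) | bus: none
[6] P0: store L3 := 46 | P0:M(46), P1:I, P2:I | bus: BusRdX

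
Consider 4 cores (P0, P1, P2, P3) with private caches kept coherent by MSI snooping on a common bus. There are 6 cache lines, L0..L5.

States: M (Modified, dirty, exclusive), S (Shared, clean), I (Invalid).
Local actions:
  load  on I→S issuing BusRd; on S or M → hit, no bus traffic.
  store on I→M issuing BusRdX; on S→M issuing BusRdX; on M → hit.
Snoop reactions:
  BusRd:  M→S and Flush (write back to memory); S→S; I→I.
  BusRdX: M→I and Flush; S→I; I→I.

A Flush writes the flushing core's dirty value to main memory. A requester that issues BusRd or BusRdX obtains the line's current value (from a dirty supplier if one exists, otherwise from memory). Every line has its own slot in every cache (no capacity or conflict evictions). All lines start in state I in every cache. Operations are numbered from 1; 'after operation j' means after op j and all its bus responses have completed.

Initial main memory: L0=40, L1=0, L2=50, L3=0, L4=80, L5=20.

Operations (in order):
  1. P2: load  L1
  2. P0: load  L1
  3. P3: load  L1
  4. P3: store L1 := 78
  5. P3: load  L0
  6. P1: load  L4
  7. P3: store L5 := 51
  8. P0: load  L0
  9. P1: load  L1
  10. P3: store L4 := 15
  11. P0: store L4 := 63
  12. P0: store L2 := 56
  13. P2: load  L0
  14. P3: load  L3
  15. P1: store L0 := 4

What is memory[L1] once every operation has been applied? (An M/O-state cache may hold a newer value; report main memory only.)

  op1 P2: load  L1 → I/I/S/I on L1; bus BusRd; mem=0
  op2 P0: load  L1 → S/I/S/I on L1; bus BusRd; mem=0
  op3 P3: load  L1 → S/I/S/S on L1; bus BusRd; mem=0
  op4 P3: store L1 := 78 → I/I/I/M on L1; bus BusRdX; mem=0
  op5 P3: load  L0 → I/I/I/S on L0; bus BusRd; mem=40
  op6 P1: load  L4 → I/S/I/I on L4; bus BusRd; mem=80
  op7 P3: store L5 := 51 → I/I/I/M on L5; bus BusRdX; mem=20
  op8 P0: load  L0 → S/I/I/S on L0; bus BusRd; mem=40
  op9 P1: load  L1 → I/S/I/S on L1; bus BusRd Flush; mem=78
  op10 P3: store L4 := 15 → I/I/I/M on L4; bus BusRdX; mem=80
  op11 P0: store L4 := 63 → M/I/I/I on L4; bus BusRdX Flush; mem=15
  op12 P0: store L2 := 56 → M/I/I/I on L2; bus BusRdX; mem=50
  op13 P2: load  L0 → S/I/S/S on L0; bus BusRd; mem=40
  op14 P3: load  L3 → I/I/I/S on L3; bus BusRd; mem=0
  op15 P1: store L0 := 4 → I/M/I/I on L0; bus BusRdX; mem=40

memory[L1] = 78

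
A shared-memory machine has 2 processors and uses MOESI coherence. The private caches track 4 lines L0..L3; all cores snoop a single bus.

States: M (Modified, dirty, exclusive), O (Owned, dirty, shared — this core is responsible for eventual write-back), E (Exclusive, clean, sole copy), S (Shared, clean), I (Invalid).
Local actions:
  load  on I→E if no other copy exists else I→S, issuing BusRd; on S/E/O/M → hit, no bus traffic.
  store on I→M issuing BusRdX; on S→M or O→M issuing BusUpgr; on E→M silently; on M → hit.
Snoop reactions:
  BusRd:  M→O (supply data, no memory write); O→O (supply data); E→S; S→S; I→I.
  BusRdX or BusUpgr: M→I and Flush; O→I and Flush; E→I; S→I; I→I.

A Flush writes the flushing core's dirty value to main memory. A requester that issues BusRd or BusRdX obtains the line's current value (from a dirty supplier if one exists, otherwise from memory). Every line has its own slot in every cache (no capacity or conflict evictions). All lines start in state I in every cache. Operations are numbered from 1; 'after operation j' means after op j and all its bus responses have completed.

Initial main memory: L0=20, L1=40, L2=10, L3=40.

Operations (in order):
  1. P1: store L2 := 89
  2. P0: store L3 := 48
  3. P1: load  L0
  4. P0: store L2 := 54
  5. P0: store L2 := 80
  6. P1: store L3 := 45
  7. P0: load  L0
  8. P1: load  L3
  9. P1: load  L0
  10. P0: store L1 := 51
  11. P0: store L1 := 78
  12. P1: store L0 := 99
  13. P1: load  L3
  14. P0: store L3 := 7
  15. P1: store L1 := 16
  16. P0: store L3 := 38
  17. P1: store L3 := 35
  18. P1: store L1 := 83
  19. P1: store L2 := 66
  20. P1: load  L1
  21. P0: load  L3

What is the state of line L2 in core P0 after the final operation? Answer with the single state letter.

state = I

[1] P1: store L2 := 89 | P0:I, P1:M(89) | bus: BusRdX
[2] P0: store L3 := 48 | P0:M(48), P1:I | bus: BusRdX
[3] P1: load  L0 | P0:I, P1:E(20) | bus: BusRd
[4] P0: store L2 := 54 | P0:M(54), P1:I | bus: BusRdX,Flush
[5] P0: store L2 := 80 | P0:M(80), P1:I | bus: none
[6] P1: store L3 := 45 | P0:I, P1:M(45) | bus: BusRdX,Flush
[7] P0: load  L0 | P0:S(20), P1:S(20) | bus: BusRd
[8] P1: load  L3 | P0:I, P1:M(45) | bus: none
[9] P1: load  L0 | P0:S(20), P1:S(20) | bus: none
[10] P0: store L1 := 51 | P0:M(51), P1:I | bus: BusRdX
[11] P0: store L1 := 78 | P0:M(78), P1:I | bus: none
[12] P1: store L0 := 99 | P0:I, P1:M(99) | bus: BusUpgr
[13] P1: load  L3 | P0:I, P1:M(45) | bus: none
[14] P0: store L3 := 7 | P0:M(7), P1:I | bus: BusRdX,Flush
[15] P1: store L1 := 16 | P0:I, P1:M(16) | bus: BusRdX,Flush
[16] P0: store L3 := 38 | P0:M(38), P1:I | bus: none
[17] P1: store L3 := 35 | P0:I, P1:M(35) | bus: BusRdX,Flush
[18] P1: store L1 := 83 | P0:I, P1:M(83) | bus: none
[19] P1: store L2 := 66 | P0:I, P1:M(66) | bus: BusRdX,Flush
[20] P1: load  L1 | P0:I, P1:M(83) | bus: none
[21] P0: load  L3 | P0:S(35), P1:O(35) | bus: BusRd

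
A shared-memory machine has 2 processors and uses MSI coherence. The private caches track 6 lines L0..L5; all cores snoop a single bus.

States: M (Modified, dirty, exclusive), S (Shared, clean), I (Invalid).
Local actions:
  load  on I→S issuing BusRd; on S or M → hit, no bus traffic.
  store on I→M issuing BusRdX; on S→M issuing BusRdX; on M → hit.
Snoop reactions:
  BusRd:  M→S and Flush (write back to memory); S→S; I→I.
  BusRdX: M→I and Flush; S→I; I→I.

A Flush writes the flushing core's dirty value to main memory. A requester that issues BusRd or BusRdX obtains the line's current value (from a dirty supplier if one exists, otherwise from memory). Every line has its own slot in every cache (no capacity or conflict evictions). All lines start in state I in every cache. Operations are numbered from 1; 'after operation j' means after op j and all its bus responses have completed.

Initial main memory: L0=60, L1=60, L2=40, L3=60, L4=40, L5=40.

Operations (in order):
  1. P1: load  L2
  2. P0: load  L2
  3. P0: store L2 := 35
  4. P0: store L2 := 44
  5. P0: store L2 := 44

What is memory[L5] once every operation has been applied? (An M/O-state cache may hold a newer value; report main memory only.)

memory[L5] = 40

  op1 P1: load  L2 → I/S on L2; bus BusRd; mem=40
  op2 P0: load  L2 → S/S on L2; bus BusRd; mem=40
  op3 P0: store L2 := 35 → M/I on L2; bus BusRdX; mem=40
  op4 P0: store L2 := 44 → M/I on L2; bus (none); mem=40
  op5 P0: store L2 := 44 → M/I on L2; bus (none); mem=40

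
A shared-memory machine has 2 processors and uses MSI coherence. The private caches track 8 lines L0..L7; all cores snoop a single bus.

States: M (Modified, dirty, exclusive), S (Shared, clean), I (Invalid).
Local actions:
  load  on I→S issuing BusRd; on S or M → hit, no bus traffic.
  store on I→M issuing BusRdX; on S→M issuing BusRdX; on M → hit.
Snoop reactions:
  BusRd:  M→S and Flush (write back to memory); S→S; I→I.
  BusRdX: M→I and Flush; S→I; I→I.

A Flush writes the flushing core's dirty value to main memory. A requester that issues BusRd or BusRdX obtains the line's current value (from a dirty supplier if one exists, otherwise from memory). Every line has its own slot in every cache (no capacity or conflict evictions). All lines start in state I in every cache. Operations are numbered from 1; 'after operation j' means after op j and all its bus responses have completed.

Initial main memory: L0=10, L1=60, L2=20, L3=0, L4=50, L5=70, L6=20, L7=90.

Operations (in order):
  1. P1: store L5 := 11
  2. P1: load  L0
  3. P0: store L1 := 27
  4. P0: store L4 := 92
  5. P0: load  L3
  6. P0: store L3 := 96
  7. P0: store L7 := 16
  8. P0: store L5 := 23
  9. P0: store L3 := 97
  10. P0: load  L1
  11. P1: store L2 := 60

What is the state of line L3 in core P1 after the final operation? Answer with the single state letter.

  op1 P1: store L5 := 11 → I/M on L5; bus BusRdX; mem=70
  op2 P1: load  L0 → I/S on L0; bus BusRd; mem=10
  op3 P0: store L1 := 27 → M/I on L1; bus BusRdX; mem=60
  op4 P0: store L4 := 92 → M/I on L4; bus BusRdX; mem=50
  op5 P0: load  L3 → S/I on L3; bus BusRd; mem=0
  op6 P0: store L3 := 96 → M/I on L3; bus BusRdX; mem=0
  op7 P0: store L7 := 16 → M/I on L7; bus BusRdX; mem=90
  op8 P0: store L5 := 23 → M/I on L5; bus BusRdX Flush; mem=11
  op9 P0: store L3 := 97 → M/I on L3; bus (none); mem=0
  op10 P0: load  L1 → M/I on L1; bus (none); mem=60
  op11 P1: store L2 := 60 → I/M on L2; bus BusRdX; mem=20

state = I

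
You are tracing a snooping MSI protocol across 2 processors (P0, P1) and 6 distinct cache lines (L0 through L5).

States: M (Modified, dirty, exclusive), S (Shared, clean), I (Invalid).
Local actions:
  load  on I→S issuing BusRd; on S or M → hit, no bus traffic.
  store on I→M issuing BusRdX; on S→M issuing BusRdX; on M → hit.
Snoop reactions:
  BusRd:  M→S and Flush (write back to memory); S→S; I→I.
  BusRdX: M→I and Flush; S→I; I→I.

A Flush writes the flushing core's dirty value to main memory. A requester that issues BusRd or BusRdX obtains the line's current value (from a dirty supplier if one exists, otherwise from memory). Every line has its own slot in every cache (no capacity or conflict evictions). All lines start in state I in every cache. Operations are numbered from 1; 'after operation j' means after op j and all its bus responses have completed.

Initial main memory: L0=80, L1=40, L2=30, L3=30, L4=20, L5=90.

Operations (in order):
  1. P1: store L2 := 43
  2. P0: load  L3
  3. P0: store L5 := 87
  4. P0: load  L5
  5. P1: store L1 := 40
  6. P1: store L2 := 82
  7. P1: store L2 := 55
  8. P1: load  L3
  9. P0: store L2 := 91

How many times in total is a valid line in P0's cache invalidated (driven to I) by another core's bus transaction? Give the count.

invalidations = 0

1. P1: store L2 := 43  bus=[BusRdX]  L2: P0=I P1=M  mem[L2]=30
2. P0: load  L3  bus=[BusRd]  L3: P0=S P1=I  mem[L3]=30
3. P0: store L5 := 87  bus=[BusRdX]  L5: P0=M P1=I  mem[L5]=90
4. P0: load  L5  bus=[-]  L5: P0=M P1=I  mem[L5]=90
5. P1: store L1 := 40  bus=[BusRdX]  L1: P0=I P1=M  mem[L1]=40
6. P1: store L2 := 82  bus=[-]  L2: P0=I P1=M  mem[L2]=30
7. P1: store L2 := 55  bus=[-]  L2: P0=I P1=M  mem[L2]=30
8. P1: load  L3  bus=[BusRd]  L3: P0=S P1=S  mem[L3]=30
9. P0: store L2 := 91  bus=[BusRdX,Flush]  L2: P0=M P1=I  mem[L2]=55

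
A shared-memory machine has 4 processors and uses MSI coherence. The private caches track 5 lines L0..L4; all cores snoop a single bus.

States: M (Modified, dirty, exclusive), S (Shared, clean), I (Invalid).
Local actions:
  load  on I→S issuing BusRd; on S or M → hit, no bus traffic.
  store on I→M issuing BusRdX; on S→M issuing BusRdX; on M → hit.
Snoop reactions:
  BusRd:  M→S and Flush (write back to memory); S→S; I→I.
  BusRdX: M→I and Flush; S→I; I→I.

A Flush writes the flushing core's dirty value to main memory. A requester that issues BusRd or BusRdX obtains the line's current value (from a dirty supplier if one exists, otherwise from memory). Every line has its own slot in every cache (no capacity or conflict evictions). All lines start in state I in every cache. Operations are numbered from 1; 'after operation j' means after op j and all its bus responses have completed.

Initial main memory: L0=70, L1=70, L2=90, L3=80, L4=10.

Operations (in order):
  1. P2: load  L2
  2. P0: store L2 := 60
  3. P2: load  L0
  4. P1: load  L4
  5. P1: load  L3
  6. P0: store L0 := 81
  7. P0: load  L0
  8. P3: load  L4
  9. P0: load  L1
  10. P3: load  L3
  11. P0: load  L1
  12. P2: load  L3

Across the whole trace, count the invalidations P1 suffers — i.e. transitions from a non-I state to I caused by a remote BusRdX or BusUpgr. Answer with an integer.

[1] P2: load  L2 | P0:I, P1:I, P2:S(90), P3:I | bus: BusRd
[2] P0: store L2 := 60 | P0:M(60), P1:I, P2:I, P3:I | bus: BusRdX
[3] P2: load  L0 | P0:I, P1:I, P2:S(70), P3:I | bus: BusRd
[4] P1: load  L4 | P0:I, P1:S(10), P2:I, P3:I | bus: BusRd
[5] P1: load  L3 | P0:I, P1:S(80), P2:I, P3:I | bus: BusRd
[6] P0: store L0 := 81 | P0:M(81), P1:I, P2:I, P3:I | bus: BusRdX
[7] P0: load  L0 | P0:M(81), P1:I, P2:I, P3:I | bus: none
[8] P3: load  L4 | P0:I, P1:S(10), P2:I, P3:S(10) | bus: BusRd
[9] P0: load  L1 | P0:S(70), P1:I, P2:I, P3:I | bus: BusRd
[10] P3: load  L3 | P0:I, P1:S(80), P2:I, P3:S(80) | bus: BusRd
[11] P0: load  L1 | P0:S(70), P1:I, P2:I, P3:I | bus: none
[12] P2: load  L3 | P0:I, P1:S(80), P2:S(80), P3:S(80) | bus: BusRd

invalidations = 0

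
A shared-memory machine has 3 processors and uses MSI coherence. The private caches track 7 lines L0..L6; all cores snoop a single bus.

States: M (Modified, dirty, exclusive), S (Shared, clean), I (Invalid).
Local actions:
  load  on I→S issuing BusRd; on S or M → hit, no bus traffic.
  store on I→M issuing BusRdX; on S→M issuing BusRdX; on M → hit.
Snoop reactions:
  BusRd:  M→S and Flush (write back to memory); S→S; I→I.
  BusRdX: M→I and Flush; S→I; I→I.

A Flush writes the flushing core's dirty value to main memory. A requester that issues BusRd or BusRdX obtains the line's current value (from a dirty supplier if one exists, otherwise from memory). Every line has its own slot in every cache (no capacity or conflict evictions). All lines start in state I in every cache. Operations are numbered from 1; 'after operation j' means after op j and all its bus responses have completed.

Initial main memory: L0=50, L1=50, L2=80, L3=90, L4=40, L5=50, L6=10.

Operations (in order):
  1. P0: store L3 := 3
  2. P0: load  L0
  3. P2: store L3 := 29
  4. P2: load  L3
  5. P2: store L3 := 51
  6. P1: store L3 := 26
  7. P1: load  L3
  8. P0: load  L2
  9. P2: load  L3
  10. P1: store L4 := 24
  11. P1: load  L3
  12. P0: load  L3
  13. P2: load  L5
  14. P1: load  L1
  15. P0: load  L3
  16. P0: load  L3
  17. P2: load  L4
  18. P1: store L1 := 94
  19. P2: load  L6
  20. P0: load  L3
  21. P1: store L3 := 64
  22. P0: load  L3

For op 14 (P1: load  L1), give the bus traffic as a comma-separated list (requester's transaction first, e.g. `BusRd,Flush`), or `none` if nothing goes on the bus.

step 1: P0: store L3 := 3  ⟶  MII  (L3)  txn=BusRdX  M[L3]=90
step 2: P0: load  L0  ⟶  SII  (L0)  txn=BusRd  M[L0]=50
step 3: P2: store L3 := 29  ⟶  IIM  (L3)  txn=BusRdX+Flush  M[L3]=3
step 4: P2: load  L3  ⟶  IIM  (L3)  txn=∅  M[L3]=3
step 5: P2: store L3 := 51  ⟶  IIM  (L3)  txn=∅  M[L3]=3
step 6: P1: store L3 := 26  ⟶  IMI  (L3)  txn=BusRdX+Flush  M[L3]=51
step 7: P1: load  L3  ⟶  IMI  (L3)  txn=∅  M[L3]=51
step 8: P0: load  L2  ⟶  SII  (L2)  txn=BusRd  M[L2]=80
step 9: P2: load  L3  ⟶  ISS  (L3)  txn=BusRd+Flush  M[L3]=26
step 10: P1: store L4 := 24  ⟶  IMI  (L4)  txn=BusRdX  M[L4]=40
step 11: P1: load  L3  ⟶  ISS  (L3)  txn=∅  M[L3]=26
step 12: P0: load  L3  ⟶  SSS  (L3)  txn=BusRd  M[L3]=26
step 13: P2: load  L5  ⟶  IIS  (L5)  txn=BusRd  M[L5]=50
step 14: P1: load  L1  ⟶  ISI  (L1)  txn=BusRd  M[L1]=50
step 15: P0: load  L3  ⟶  SSS  (L3)  txn=∅  M[L3]=26
step 16: P0: load  L3  ⟶  SSS  (L3)  txn=∅  M[L3]=26
step 17: P2: load  L4  ⟶  ISS  (L4)  txn=BusRd+Flush  M[L4]=24
step 18: P1: store L1 := 94  ⟶  IMI  (L1)  txn=BusRdX  M[L1]=50
step 19: P2: load  L6  ⟶  IIS  (L6)  txn=BusRd  M[L6]=10
step 20: P0: load  L3  ⟶  SSS  (L3)  txn=∅  M[L3]=26
step 21: P1: store L3 := 64  ⟶  IMI  (L3)  txn=BusRdX  M[L3]=26
step 22: P0: load  L3  ⟶  SSI  (L3)  txn=BusRd+Flush  M[L3]=64

bus = BusRd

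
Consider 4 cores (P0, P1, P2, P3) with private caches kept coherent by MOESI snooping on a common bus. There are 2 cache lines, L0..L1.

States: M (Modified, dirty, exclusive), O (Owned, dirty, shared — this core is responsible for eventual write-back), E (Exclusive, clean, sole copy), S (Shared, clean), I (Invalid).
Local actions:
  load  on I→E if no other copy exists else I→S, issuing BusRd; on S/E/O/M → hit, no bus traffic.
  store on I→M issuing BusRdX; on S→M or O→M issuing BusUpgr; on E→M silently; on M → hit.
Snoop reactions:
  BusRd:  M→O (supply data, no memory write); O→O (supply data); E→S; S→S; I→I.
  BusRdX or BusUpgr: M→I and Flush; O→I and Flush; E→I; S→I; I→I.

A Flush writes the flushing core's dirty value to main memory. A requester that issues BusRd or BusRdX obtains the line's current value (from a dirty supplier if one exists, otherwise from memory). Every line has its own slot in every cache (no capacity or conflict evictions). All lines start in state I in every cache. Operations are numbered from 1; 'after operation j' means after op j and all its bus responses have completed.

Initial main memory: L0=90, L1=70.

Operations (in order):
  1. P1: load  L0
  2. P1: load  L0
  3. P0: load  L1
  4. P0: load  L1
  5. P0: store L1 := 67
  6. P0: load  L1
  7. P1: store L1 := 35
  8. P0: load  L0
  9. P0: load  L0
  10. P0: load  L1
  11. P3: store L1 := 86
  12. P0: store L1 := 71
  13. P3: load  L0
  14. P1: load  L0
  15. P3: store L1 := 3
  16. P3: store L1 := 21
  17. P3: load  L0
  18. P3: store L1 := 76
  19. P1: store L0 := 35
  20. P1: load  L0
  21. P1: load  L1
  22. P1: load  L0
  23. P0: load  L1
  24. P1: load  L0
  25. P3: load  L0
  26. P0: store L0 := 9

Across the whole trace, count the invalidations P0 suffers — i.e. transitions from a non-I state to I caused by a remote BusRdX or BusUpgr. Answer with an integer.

step 1: P1: load  L0  ⟶  IEII  (L0)  txn=BusRd  M[L0]=90
step 2: P1: load  L0  ⟶  IEII  (L0)  txn=∅  M[L0]=90
step 3: P0: load  L1  ⟶  EIII  (L1)  txn=BusRd  M[L1]=70
step 4: P0: load  L1  ⟶  EIII  (L1)  txn=∅  M[L1]=70
step 5: P0: store L1 := 67  ⟶  MIII  (L1)  txn=∅  M[L1]=70
step 6: P0: load  L1  ⟶  MIII  (L1)  txn=∅  M[L1]=70
step 7: P1: store L1 := 35  ⟶  IMII  (L1)  txn=BusRdX+Flush  M[L1]=67
step 8: P0: load  L0  ⟶  SSII  (L0)  txn=BusRd  M[L0]=90
step 9: P0: load  L0  ⟶  SSII  (L0)  txn=∅  M[L0]=90
step 10: P0: load  L1  ⟶  SOII  (L1)  txn=BusRd  M[L1]=67
step 11: P3: store L1 := 86  ⟶  IIIM  (L1)  txn=BusRdX+Flush  M[L1]=35
step 12: P0: store L1 := 71  ⟶  MIII  (L1)  txn=BusRdX+Flush  M[L1]=86
step 13: P3: load  L0  ⟶  SSIS  (L0)  txn=BusRd  M[L0]=90
step 14: P1: load  L0  ⟶  SSIS  (L0)  txn=∅  M[L0]=90
step 15: P3: store L1 := 3  ⟶  IIIM  (L1)  txn=BusRdX+Flush  M[L1]=71
step 16: P3: store L1 := 21  ⟶  IIIM  (L1)  txn=∅  M[L1]=71
step 17: P3: load  L0  ⟶  SSIS  (L0)  txn=∅  M[L0]=90
step 18: P3: store L1 := 76  ⟶  IIIM  (L1)  txn=∅  M[L1]=71
step 19: P1: store L0 := 35  ⟶  IMII  (L0)  txn=BusUpgr  M[L0]=90
step 20: P1: load  L0  ⟶  IMII  (L0)  txn=∅  M[L0]=90
step 21: P1: load  L1  ⟶  ISIO  (L1)  txn=BusRd  M[L1]=71
step 22: P1: load  L0  ⟶  IMII  (L0)  txn=∅  M[L0]=90
step 23: P0: load  L1  ⟶  SSIO  (L1)  txn=BusRd  M[L1]=71
step 24: P1: load  L0  ⟶  IMII  (L0)  txn=∅  M[L0]=90
step 25: P3: load  L0  ⟶  IOIS  (L0)  txn=BusRd  M[L0]=90
step 26: P0: store L0 := 9  ⟶  MIII  (L0)  txn=BusRdX+Flush  M[L0]=35

invalidations = 4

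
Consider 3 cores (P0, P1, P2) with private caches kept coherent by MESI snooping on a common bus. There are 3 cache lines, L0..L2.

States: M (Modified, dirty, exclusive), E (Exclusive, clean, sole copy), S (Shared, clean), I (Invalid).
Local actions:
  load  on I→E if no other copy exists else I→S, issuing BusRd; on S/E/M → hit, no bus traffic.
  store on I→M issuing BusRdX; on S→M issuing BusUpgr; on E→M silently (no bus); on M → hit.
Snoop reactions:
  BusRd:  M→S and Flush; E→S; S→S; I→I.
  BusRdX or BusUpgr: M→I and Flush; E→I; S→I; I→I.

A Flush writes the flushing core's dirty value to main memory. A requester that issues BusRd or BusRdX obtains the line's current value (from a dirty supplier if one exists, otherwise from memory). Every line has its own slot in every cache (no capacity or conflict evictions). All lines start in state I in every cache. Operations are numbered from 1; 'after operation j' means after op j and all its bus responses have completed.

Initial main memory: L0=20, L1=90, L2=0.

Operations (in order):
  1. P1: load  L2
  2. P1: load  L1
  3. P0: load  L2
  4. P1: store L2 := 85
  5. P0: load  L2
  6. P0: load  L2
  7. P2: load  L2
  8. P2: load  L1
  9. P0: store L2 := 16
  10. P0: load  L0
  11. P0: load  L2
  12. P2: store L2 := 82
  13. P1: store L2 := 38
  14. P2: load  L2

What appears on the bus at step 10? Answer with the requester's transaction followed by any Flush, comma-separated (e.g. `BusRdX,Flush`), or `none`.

bus = BusRd

  op1 P1: load  L2 → I/E/I on L2; bus BusRd; mem=0
  op2 P1: load  L1 → I/E/I on L1; bus BusRd; mem=90
  op3 P0: load  L2 → S/S/I on L2; bus BusRd; mem=0
  op4 P1: store L2 := 85 → I/M/I on L2; bus BusUpgr; mem=0
  op5 P0: load  L2 → S/S/I on L2; bus BusRd Flush; mem=85
  op6 P0: load  L2 → S/S/I on L2; bus (none); mem=85
  op7 P2: load  L2 → S/S/S on L2; bus BusRd; mem=85
  op8 P2: load  L1 → I/S/S on L1; bus BusRd; mem=90
  op9 P0: store L2 := 16 → M/I/I on L2; bus BusUpgr; mem=85
  op10 P0: load  L0 → E/I/I on L0; bus BusRd; mem=20
  op11 P0: load  L2 → M/I/I on L2; bus (none); mem=85
  op12 P2: store L2 := 82 → I/I/M on L2; bus BusRdX Flush; mem=16
  op13 P1: store L2 := 38 → I/M/I on L2; bus BusRdX Flush; mem=82
  op14 P2: load  L2 → I/S/S on L2; bus BusRd Flush; mem=38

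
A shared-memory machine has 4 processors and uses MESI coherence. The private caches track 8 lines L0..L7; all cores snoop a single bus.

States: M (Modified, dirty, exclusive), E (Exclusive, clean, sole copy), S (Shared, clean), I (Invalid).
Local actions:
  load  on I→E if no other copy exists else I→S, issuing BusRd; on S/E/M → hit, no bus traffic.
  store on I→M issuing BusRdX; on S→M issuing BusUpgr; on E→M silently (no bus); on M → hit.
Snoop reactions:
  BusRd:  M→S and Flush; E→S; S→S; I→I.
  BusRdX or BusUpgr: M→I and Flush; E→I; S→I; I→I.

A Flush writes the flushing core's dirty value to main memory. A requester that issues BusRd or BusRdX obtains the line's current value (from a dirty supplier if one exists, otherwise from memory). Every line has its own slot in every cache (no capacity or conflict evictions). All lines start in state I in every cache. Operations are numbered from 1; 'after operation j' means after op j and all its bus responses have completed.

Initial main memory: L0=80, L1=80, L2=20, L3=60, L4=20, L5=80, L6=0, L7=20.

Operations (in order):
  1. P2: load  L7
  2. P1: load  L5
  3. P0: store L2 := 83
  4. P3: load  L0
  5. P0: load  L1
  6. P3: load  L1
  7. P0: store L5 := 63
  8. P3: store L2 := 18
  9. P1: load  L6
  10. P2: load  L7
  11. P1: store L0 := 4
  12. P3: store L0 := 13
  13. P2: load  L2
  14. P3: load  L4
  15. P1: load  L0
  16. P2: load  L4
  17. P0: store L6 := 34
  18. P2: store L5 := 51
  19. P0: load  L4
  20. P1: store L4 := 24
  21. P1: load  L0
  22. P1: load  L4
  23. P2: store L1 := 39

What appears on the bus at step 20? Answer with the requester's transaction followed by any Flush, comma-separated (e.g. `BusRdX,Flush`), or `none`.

step 1: P2: load  L7  ⟶  IIEI  (L7)  txn=BusRd  M[L7]=20
step 2: P1: load  L5  ⟶  IEII  (L5)  txn=BusRd  M[L5]=80
step 3: P0: store L2 := 83  ⟶  MIII  (L2)  txn=BusRdX  M[L2]=20
step 4: P3: load  L0  ⟶  IIIE  (L0)  txn=BusRd  M[L0]=80
step 5: P0: load  L1  ⟶  EIII  (L1)  txn=BusRd  M[L1]=80
step 6: P3: load  L1  ⟶  SIIS  (L1)  txn=BusRd  M[L1]=80
step 7: P0: store L5 := 63  ⟶  MIII  (L5)  txn=BusRdX  M[L5]=80
step 8: P3: store L2 := 18  ⟶  IIIM  (L2)  txn=BusRdX+Flush  M[L2]=83
step 9: P1: load  L6  ⟶  IEII  (L6)  txn=BusRd  M[L6]=0
step 10: P2: load  L7  ⟶  IIEI  (L7)  txn=∅  M[L7]=20
step 11: P1: store L0 := 4  ⟶  IMII  (L0)  txn=BusRdX  M[L0]=80
step 12: P3: store L0 := 13  ⟶  IIIM  (L0)  txn=BusRdX+Flush  M[L0]=4
step 13: P2: load  L2  ⟶  IISS  (L2)  txn=BusRd+Flush  M[L2]=18
step 14: P3: load  L4  ⟶  IIIE  (L4)  txn=BusRd  M[L4]=20
step 15: P1: load  L0  ⟶  ISIS  (L0)  txn=BusRd+Flush  M[L0]=13
step 16: P2: load  L4  ⟶  IISS  (L4)  txn=BusRd  M[L4]=20
step 17: P0: store L6 := 34  ⟶  MIII  (L6)  txn=BusRdX  M[L6]=0
step 18: P2: store L5 := 51  ⟶  IIMI  (L5)  txn=BusRdX+Flush  M[L5]=63
step 19: P0: load  L4  ⟶  SISS  (L4)  txn=BusRd  M[L4]=20
step 20: P1: store L4 := 24  ⟶  IMII  (L4)  txn=BusRdX  M[L4]=20
step 21: P1: load  L0  ⟶  ISIS  (L0)  txn=∅  M[L0]=13
step 22: P1: load  L4  ⟶  IMII  (L4)  txn=∅  M[L4]=20
step 23: P2: store L1 := 39  ⟶  IIMI  (L1)  txn=BusRdX  M[L1]=80

bus = BusRdX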